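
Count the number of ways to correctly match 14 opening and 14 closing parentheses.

With 14 pairs the number of balanced bracket strings is the Catalan number C_14.
C_14 = 2674440.

2674440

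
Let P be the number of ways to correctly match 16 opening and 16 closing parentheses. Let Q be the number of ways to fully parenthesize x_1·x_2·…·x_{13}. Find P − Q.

With 16 pairs the number of balanced bracket strings is the Catalan number C_16. So P = C_16 = 35357670.
Parenthesizations of m factors correspond to full binary trees with m leaves, counted by C_{m−1}; m = 13 gives C_12. So Q = C_12 = 208012.
P − Q = 35357670 − 208012 = 35149658.

35149658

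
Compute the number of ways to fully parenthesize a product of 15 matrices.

Parenthesizations of m factors correspond to full binary trees with m leaves, counted by C_{m−1}; m = 15 gives C_14.
C_14 = C(28,14)/15 = 40116600/15 = 2674440.

2674440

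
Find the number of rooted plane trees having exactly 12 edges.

A rooted plane tree with 12 edges has 13 nodes, and the count is C_12.
C_12 = C_11 · 2(2·11+1)/(11+2) = 58786 · 46/13 = 208012.

208012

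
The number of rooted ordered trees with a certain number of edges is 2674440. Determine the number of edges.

14

Rooted ordered trees with n edges are counted by C_n, and C_14 = 2674440.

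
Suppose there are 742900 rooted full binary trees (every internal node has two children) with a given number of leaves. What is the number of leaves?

Full binary trees with L leaves are counted by C_{L−1}; 742900 = C_13.
So the index is 13, and the number of leaves is 13 + 1 = 14.

14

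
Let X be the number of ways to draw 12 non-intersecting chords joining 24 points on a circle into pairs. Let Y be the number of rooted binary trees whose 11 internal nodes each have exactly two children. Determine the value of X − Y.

149226

Pairing 24 circle points by 12 non-crossing chords gives C_12 matchings. So X = C_12 = 208012.
Full binary trees with n internal nodes are counted by C_n; here n = 11. So Y = C_11 = 58786.
X − Y = 208012 − 58786 = 149226.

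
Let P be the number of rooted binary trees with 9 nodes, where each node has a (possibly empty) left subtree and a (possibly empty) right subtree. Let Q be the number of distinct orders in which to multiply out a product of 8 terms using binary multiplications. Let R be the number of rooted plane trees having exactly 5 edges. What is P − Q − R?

4391

There are C_n binary search tree shapes on n keys; with n = 9 that is C_9. So P = C_9 = 4862.
Parenthesizations of m factors correspond to full binary trees with m leaves, counted by C_{m−1}; m = 8 gives C_7. So Q = C_7 = 429.
Rooted ordered trees with n edges are counted by C_n; here n = 5. So R = C_5 = 42.
P − Q − R = 4862 − 429 − 42 = 4391.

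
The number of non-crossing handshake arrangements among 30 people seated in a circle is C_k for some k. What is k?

With 30 = 2·15 people, non-crossing handshake pairings are non-crossing perfect matchings on a circle, counted by C_15.

15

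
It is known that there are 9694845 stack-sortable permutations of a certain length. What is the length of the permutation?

15

Stack-sortable permutations of [n] are counted by C_n, and C_15 = 9694845.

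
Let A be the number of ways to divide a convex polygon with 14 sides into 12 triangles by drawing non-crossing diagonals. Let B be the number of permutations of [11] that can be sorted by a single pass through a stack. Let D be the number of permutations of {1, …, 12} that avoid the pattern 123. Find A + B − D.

The number of triangulations of a 14-gon is the Catalan number C_12 (index = sides − 2). So A = C_12 = 208012.
By Knuth's characterisation, the stack-sortable permutations of length 11 are the 231-avoiders, numbering C_11. So B = C_11 = 58786.
Permutations of [n] avoiding any single length-3 pattern are counted by C_n; here n = 12. So D = C_12 = 208012.
A + B − D = 208012 + 58786 − 208012 = 58786.

58786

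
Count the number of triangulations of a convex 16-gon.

2674440

A convex 16-gon is triangulated into 14 triangles, and the number of such triangulations is the Catalan number C_{16−2} = C_14.
C_14 = C(28,14)/15 = 40116600/15 = 2674440.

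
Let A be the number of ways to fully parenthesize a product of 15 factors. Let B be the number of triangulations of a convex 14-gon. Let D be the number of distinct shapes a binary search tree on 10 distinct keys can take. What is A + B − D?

Parenthesizations of m factors correspond to full binary trees with m leaves, counted by C_{m−1}; m = 15 gives C_14. So A = C_14 = 2674440.
The number of triangulations of a 14-gon is the Catalan number C_12 (index = sides − 2). So B = C_12 = 208012.
There are C_n binary search tree shapes on n keys; with n = 10 that is C_10. So D = C_10 = 16796.
A + B − D = 2674440 + 208012 − 16796 = 2865656.

2865656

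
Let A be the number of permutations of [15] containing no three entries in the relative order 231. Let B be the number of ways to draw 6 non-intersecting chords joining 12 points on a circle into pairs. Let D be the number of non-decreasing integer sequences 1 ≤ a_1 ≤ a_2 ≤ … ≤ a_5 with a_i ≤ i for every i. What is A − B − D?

For any fixed pattern of length 3, the pattern-avoiding permutations of [15] number C_15. So A = C_15 = 9694845.
Non-crossing perfect matchings of 2n points on a circle are counted by C_n; with 12 points, n = 6. So B = C_6 = 132.
Weakly increasing sequences with a_i ≤ i biject with Dyck paths of semilength 5, so there are C_5. So D = C_5 = 42.
A − B − D = 9694845 − 132 − 42 = 9694671.

9694671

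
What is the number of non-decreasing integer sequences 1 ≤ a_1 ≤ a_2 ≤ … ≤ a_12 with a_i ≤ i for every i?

Weakly increasing sequences with a_i ≤ i biject with Dyck paths of semilength 12, so there are C_12.
C_12 = C_11 · 2(2·11+1)/(11+2) = 58786 · 46/13 = 208012.

208012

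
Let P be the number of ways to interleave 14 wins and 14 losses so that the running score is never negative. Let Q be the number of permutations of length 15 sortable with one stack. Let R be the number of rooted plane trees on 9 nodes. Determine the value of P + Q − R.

12367855

Reading a vote for the leader as '(' and for the other as ')' turns such a sequence into a balanced string of 14 pairs, so the count is C_14. So P = C_14 = 2674440.
By Knuth's characterisation, the stack-sortable permutations of length 15 are the 231-avoiders, numbering C_15. So Q = C_15 = 9694845.
Rooted ordered (plane) trees on m nodes have m−1 edges and are counted by C_{m−1}; m = 9 gives C_8. So R = C_8 = 1430.
P + Q − R = 2674440 + 9694845 − 1430 = 12367855.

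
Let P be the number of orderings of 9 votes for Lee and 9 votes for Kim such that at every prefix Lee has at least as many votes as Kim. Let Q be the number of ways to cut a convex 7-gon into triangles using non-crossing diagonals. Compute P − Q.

Reading a vote for the leader as '(' and for the other as ')' turns such a sequence into a balanced string of 9 pairs, so the count is C_9. So P = C_9 = 4862.
The number of triangulations of a 7-gon is the Catalan number C_5 (index = sides − 2). So Q = C_5 = 42.
P − Q = 4862 − 42 = 4820.

4820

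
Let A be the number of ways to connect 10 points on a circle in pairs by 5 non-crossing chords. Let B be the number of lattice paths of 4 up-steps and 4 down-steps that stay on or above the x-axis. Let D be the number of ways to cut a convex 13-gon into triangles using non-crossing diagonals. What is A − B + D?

58814

Non-crossing perfect matchings of 2n points on a circle are counted by C_n; with 10 points, n = 5. So A = C_5 = 42.
Dyck paths of semilength n (length 2n) are counted by C_n; here n = 4. So B = C_4 = 14.
The number of triangulations of a 13-gon is the Catalan number C_11 (index = sides − 2). So D = C_11 = 58786.
A − B + D = 42 − 14 + 58786 = 58814.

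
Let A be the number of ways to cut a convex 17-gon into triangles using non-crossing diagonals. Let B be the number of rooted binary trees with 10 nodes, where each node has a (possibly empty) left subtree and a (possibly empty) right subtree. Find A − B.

9678049

A convex 17-gon is triangulated into 15 triangles, and the number of such triangulations is the Catalan number C_{17−2} = C_15. So A = C_15 = 9694845.
Binary trees (left/right distinguished) on n nodes are counted by C_n; here n = 10. So B = C_10 = 16796.
A − B = 9694845 − 16796 = 9678049.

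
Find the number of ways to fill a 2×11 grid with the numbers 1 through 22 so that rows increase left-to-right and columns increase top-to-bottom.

By the hook-length formula (or a Dyck-path bijection), SYT of shape 2×11 number C_11.
C_11 = C_10 · 2(2·10+1)/(10+2) = 16796 · 42/12 = 58786.

58786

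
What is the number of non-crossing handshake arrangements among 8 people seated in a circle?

Non-crossing handshake pairings of 2n people are counted by C_n; 8 people gives n = 4.
C_4 = 14.

14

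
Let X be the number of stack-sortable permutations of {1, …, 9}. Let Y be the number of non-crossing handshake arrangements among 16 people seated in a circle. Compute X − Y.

3432

By Knuth's characterisation, the stack-sortable permutations of length 9 are the 231-avoiders, numbering C_9. So X = C_9 = 4862.
Non-crossing handshake pairings of 2n people are counted by C_n; 16 people gives n = 8. So Y = C_8 = 1430.
X − Y = 4862 − 1430 = 3432.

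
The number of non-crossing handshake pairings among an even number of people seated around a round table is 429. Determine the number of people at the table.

Non-crossing handshake pairings of 2n people are counted by C_n. The Catalan number equal to 429 is C_7.
So n = 7, and there are 2n = 14 people.

14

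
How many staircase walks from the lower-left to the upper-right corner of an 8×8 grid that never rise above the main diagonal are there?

Monotone paths in an n×n grid that stay weakly below the diagonal are counted by C_n; here n = 8.
C_8 = C(16,8)/9 = 12870/9 = 1430.

1430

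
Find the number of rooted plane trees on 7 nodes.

A rooted plane tree on 7 nodes has 6 edges, and such trees are counted by C_6.
C_6 = 132.

132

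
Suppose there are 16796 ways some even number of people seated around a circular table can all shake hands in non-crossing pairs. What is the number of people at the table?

Non-crossing handshake pairings of 2n people are counted by C_n; 16796 = C_10.
So n = 10, and there are 2n = 20 people.

20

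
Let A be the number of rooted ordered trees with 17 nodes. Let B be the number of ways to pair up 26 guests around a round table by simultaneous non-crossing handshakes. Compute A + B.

36100570

Rooted ordered (plane) trees on m nodes have m−1 edges and are counted by C_{m−1}; m = 17 gives C_16. So A = C_16 = 35357670.
Non-crossing handshake pairings of 2n people are counted by C_n; 26 people gives n = 13. So B = C_13 = 742900.
A + B = 35357670 + 742900 = 36100570.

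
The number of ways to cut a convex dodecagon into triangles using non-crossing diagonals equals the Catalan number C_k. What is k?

10

The number of triangulations of a 12-gon is the Catalan number C_10 (index = sides − 2).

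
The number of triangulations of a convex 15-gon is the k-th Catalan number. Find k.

13

A convex 15-gon is triangulated into 13 triangles, and the number of such triangulations is the Catalan number C_{15−2} = C_13.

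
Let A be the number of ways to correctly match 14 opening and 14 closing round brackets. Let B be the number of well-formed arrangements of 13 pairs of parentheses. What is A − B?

1931540

Balanced strings of n pairs of brackets are counted by C_n; here n = 14. So A = C_14 = 2674440.
Balanced strings of n pairs of brackets are counted by C_n; here n = 13. So B = C_13 = 742900.
A − B = 2674440 − 742900 = 1931540.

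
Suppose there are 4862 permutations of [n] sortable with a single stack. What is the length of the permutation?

9

Stack-sortable permutations of [n] are counted by C_n; 4862 = C_9.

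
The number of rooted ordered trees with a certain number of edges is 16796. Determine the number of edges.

Rooted ordered trees with n edges are counted by C_n. The Catalan number equal to 16796 is C_10.

10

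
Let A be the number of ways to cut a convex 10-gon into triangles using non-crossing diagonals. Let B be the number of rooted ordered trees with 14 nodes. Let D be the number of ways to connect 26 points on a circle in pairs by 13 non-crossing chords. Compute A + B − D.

1430

The number of triangulations of a 10-gon is the Catalan number C_8 (index = sides − 2). So A = C_8 = 1430.
A rooted plane tree on 14 nodes has 13 edges, and such trees are counted by C_13. So B = C_13 = 742900.
Non-crossing perfect matchings of 2n points on a circle are counted by C_n; with 26 points, n = 13. So D = C_13 = 742900.
A + B − D = 1430 + 742900 − 742900 = 1430.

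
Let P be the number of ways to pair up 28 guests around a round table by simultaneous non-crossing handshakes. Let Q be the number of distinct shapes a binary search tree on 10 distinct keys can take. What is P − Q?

With 28 = 2·14 people, non-crossing handshake pairings are non-crossing perfect matchings on a circle, counted by C_14. So P = C_14 = 2674440.
Binary trees (left/right distinguished) on n nodes are counted by C_n; here n = 10. So Q = C_10 = 16796.
P − Q = 2674440 − 16796 = 2657644.

2657644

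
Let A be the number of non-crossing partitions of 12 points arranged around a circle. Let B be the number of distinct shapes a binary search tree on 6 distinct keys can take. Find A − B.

207880

Non-crossing partitions of an n-element set are counted by C_n; here n = 12. So A = C_12 = 208012.
Binary trees (left/right distinguished) on n nodes are counted by C_n; here n = 6. So B = C_6 = 132.
A − B = 208012 − 132 = 207880.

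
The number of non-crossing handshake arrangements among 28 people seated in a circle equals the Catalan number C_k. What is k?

14

With 28 = 2·14 people, non-crossing handshake pairings are non-crossing perfect matchings on a circle, counted by C_14.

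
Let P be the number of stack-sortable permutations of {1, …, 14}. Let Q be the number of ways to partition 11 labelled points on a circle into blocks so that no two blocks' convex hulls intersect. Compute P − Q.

2615654

By Knuth's characterisation, the stack-sortable permutations of length 14 are the 231-avoiders, numbering C_14. So P = C_14 = 2674440.
The non-crossing partitions of [11] form a lattice of size C_11. So Q = C_11 = 58786.
P − Q = 2674440 − 58786 = 2615654.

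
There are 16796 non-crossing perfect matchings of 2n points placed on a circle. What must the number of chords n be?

10

Non-crossing pairings of 2n points on a circle are counted by C_n. The Catalan number equal to 16796 is C_10.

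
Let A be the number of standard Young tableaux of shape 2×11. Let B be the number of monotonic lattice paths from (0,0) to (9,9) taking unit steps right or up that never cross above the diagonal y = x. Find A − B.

53924

By the hook-length formula (or a Dyck-path bijection), SYT of shape 2×11 number C_11. So A = C_11 = 58786.
Monotone paths in an n×n grid that stay weakly below the diagonal are counted by C_n; here n = 9. So B = C_9 = 4862.
A − B = 58786 − 4862 = 53924.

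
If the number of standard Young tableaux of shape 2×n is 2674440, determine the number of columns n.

14

Standard Young tableaux of shape 2×n are counted by C_n; 2674440 = C_14.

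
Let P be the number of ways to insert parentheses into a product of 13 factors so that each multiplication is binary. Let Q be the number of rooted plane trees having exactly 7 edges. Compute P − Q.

207583

Parenthesizations of m factors correspond to full binary trees with m leaves, counted by C_{m−1}; m = 13 gives C_12. So P = C_12 = 208012.
A rooted plane tree with 7 edges has 8 nodes, and the count is C_7. So Q = C_7 = 429.
P − Q = 208012 − 429 = 207583.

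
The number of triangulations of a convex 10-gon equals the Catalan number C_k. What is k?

The number of triangulations of a 10-gon is the Catalan number C_8 (index = sides − 2).

8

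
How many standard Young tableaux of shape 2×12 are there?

Standard Young tableaux of shape 2×n are counted by C_n; here n = 12.
C_12 = 208012.

208012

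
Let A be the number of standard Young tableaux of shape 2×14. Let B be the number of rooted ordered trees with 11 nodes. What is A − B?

2657644

Standard Young tableaux of shape 2×n are counted by C_n; here n = 14. So A = C_14 = 2674440.
A rooted plane tree on 11 nodes has 10 edges, and such trees are counted by C_10. So B = C_10 = 16796.
A − B = 2674440 − 16796 = 2657644.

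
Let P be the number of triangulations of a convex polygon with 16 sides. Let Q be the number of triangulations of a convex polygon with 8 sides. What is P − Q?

A convex 16-gon is triangulated into 14 triangles, and the number of such triangulations is the Catalan number C_{16−2} = C_14. So P = C_14 = 2674440.
Triangulations of a convex m-gon are counted by C_{m−2}; with m = 8 this is C_6. So Q = C_6 = 132.
P − Q = 2674440 − 132 = 2674308.

2674308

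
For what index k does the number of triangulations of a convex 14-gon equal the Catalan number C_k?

The number of triangulations of a 14-gon is the Catalan number C_12 (index = sides − 2).

12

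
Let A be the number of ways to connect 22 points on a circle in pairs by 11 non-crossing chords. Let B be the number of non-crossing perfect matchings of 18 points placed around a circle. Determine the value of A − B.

Non-crossing perfect matchings of 2n points on a circle are counted by C_n; with 22 points, n = 11. So A = C_11 = 58786.
Pairing 18 circle points by 9 non-crossing chords gives C_9 matchings. So B = C_9 = 4862.
A − B = 58786 − 4862 = 53924.

53924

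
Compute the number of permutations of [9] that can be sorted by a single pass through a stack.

4862

Stack-sortable permutations are exactly the 231-avoiding ones, counted by C_n; here n = 9.
C_9 = C_8 · 2(2·8+1)/(8+2) = 1430 · 34/10 = 4862.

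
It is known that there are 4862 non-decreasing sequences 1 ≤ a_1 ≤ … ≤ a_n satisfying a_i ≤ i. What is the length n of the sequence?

9

Such sub-staircase sequences of length n are counted by C_n. Since C_9 = 4862, the index is 9.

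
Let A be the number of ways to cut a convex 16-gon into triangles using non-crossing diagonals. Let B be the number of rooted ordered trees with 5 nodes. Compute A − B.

Triangulations of a convex m-gon are counted by C_{m−2}; with m = 16 this is C_14. So A = C_14 = 2674440.
Rooted ordered (plane) trees on m nodes have m−1 edges and are counted by C_{m−1}; m = 5 gives C_4. So B = C_4 = 14.
A − B = 2674440 − 14 = 2674426.

2674426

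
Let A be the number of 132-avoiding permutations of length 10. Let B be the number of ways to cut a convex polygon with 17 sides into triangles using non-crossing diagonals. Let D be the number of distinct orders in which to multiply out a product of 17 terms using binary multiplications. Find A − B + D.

Permutations of [n] avoiding any single length-3 pattern are counted by C_n; here n = 10. So A = C_10 = 16796.
Triangulations of a convex m-gon are counted by C_{m−2}; with m = 17 this is C_15. So B = C_15 = 9694845.
Bracketing 17 factors into binary products is counted by C_{17−1} = C_16. So D = C_16 = 35357670.
A − B + D = 16796 − 9694845 + 35357670 = 25679621.

25679621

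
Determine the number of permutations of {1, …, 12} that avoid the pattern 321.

Permutations of [n] avoiding any single length-3 pattern are counted by C_n; here n = 12.
C_12 = 208012.

208012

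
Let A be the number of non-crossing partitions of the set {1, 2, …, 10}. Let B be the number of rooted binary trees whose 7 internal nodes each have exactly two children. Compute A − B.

16367

Non-crossing partitions of an n-element set are counted by C_n; here n = 10. So A = C_10 = 16796.
Full binary trees with n internal nodes are counted by C_n; here n = 7. So B = C_7 = 429.
A − B = 16796 − 429 = 16367.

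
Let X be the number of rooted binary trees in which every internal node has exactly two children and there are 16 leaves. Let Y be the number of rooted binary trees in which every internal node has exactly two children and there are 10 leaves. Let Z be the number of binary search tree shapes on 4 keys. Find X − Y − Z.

Full binary trees with 16 leaves have 16−1 = 15 internal nodes, so there are C_15 of them. So X = C_15 = 9694845.
Full binary trees with 10 leaves have 10−1 = 9 internal nodes, so there are C_9 of them. So Y = C_9 = 4862.
Rooted binary trees with 4 nodes (each child slot possibly empty) number C_4. So Z = C_4 = 14.
X − Y − Z = 9694845 − 4862 − 14 = 9689969.

9689969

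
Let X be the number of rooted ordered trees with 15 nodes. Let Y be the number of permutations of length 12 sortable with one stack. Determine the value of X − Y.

2466428

Rooted ordered (plane) trees on m nodes have m−1 edges and are counted by C_{m−1}; m = 15 gives C_14. So X = C_14 = 2674440.
By Knuth's characterisation, the stack-sortable permutations of length 12 are the 231-avoiders, numbering C_12. So Y = C_12 = 208012.
X − Y = 2674440 − 208012 = 2466428.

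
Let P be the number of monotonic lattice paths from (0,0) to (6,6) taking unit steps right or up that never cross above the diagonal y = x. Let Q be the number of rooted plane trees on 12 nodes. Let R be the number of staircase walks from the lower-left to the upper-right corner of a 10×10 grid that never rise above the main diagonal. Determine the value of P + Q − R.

Monotone paths in an n×n grid that stay weakly below the diagonal are counted by C_n; here n = 6. So P = C_6 = 132.
A rooted plane tree on 12 nodes has 11 edges, and such trees are counted by C_11. So Q = C_11 = 58786.
Sub-diagonal monotone paths from (0,0) to (10,10) biject with Dyck paths of semilength 10, giving C_10. So R = C_10 = 16796.
P + Q − R = 132 + 58786 − 16796 = 42122.

42122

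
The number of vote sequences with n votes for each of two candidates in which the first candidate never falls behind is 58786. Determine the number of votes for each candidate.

11

Such ballot sequences with n votes each are counted by C_n, and C_11 = 58786.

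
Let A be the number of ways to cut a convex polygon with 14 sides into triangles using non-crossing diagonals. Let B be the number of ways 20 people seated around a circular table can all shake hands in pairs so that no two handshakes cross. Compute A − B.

191216

Triangulations of a convex m-gon are counted by C_{m−2}; with m = 14 this is C_12. So A = C_12 = 208012.
With 20 = 2·10 people, non-crossing handshake pairings are non-crossing perfect matchings on a circle, counted by C_10. So B = C_10 = 16796.
A − B = 208012 − 16796 = 191216.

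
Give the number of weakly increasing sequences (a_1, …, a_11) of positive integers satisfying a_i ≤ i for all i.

58786

Such sub-staircase sequences of length n are counted by C_n; here n = 11.
C_11 = C_10 · 2(2·10+1)/(10+2) = 16796 · 42/12 = 58786.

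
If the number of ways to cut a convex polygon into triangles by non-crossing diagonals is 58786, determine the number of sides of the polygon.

Triangulations of a convex m-gon are counted by C_{m−2}. Since C_11 = 58786, the index is 11.
So m − 2 = 11, giving m = 13 sides.

13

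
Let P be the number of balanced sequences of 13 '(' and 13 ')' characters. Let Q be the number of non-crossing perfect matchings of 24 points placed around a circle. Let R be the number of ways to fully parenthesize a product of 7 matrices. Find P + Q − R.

With 13 pairs the number of balanced bracket strings is the Catalan number C_13. So P = C_13 = 742900.
Pairing 24 circle points by 12 non-crossing chords gives C_12 matchings. So Q = C_12 = 208012.
Ways to associate a product of 7 factors correspond to binary trees on 7 leaves, so the count is C_6. So R = C_6 = 132.
P + Q − R = 742900 + 208012 − 132 = 950780.

950780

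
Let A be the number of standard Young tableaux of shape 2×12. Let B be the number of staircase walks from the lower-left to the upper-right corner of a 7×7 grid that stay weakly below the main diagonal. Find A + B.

208441

By the hook-length formula (or a Dyck-path bijection), SYT of shape 2×12 number C_12. So A = C_12 = 208012.
Monotone paths in an n×n grid that stay weakly below the diagonal are counted by C_n; here n = 7. So B = C_7 = 429.
A + B = 208012 + 429 = 208441.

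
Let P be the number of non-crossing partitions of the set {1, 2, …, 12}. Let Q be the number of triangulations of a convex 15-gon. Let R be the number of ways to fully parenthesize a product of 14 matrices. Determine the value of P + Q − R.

Non-crossing partitions of an n-element set are counted by C_n; here n = 12. So P = C_12 = 208012.
A convex 15-gon is triangulated into 13 triangles, and the number of such triangulations is the Catalan number C_{15−2} = C_13. So Q = C_13 = 742900.
Parenthesizations of m factors correspond to full binary trees with m leaves, counted by C_{m−1}; m = 14 gives C_13. So R = C_13 = 742900.
P + Q − R = 208012 + 742900 − 742900 = 208012.

208012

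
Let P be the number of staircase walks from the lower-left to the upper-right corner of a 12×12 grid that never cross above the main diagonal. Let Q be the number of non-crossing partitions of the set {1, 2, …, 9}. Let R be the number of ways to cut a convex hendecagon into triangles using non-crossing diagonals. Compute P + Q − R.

208012

Monotone paths in an n×n grid that stay weakly below the diagonal are counted by C_n; here n = 12. So P = C_12 = 208012.
The non-crossing partitions of [9] form a lattice of size C_9. So Q = C_9 = 4862.
A convex 11-gon is triangulated into 9 triangles, and the number of such triangulations is the Catalan number C_{11−2} = C_9. So R = C_9 = 4862.
P + Q − R = 208012 + 4862 − 4862 = 208012.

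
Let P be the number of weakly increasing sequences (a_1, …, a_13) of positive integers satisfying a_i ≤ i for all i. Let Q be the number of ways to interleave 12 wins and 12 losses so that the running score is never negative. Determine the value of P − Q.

534888

Such sub-staircase sequences of length n are counted by C_n; here n = 13. So P = C_13 = 742900.
Ballot sequences with n votes each where one side never trails are Dyck words, counted by C_n; here n = 12. So Q = C_12 = 208012.
P − Q = 742900 − 208012 = 534888.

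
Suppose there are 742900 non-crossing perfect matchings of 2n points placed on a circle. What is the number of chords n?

13

Non-crossing pairings of 2n points on a circle are counted by C_n. The Catalan number equal to 742900 is C_13.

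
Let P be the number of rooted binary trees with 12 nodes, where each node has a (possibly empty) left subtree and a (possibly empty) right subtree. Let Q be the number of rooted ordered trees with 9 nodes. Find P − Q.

There are C_n binary search tree shapes on n keys; with n = 12 that is C_12. So P = C_12 = 208012.
Rooted ordered (plane) trees on m nodes have m−1 edges and are counted by C_{m−1}; m = 9 gives C_8. So Q = C_8 = 1430.
P − Q = 208012 − 1430 = 206582.

206582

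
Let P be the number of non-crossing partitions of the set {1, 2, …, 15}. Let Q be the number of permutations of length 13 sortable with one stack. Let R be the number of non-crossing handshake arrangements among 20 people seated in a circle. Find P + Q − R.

10420949

The non-crossing partitions of [15] form a lattice of size C_15. So P = C_15 = 9694845.
Stack-sortable permutations are exactly the 231-avoiding ones, counted by C_n; here n = 13. So Q = C_13 = 742900.
With 20 = 2·10 people, non-crossing handshake pairings are non-crossing perfect matchings on a circle, counted by C_10. So R = C_10 = 16796.
P + Q − R = 9694845 + 742900 − 16796 = 10420949.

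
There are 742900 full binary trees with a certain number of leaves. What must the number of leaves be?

Full binary trees with L leaves are counted by C_{L−1}; 742900 = C_13.
So the index is 13, and the number of leaves is 13 + 1 = 14.

14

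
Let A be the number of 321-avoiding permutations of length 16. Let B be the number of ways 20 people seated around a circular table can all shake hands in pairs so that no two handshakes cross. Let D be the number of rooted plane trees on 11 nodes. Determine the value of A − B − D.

35324078

For any fixed pattern of length 3, the pattern-avoiding permutations of [16] number C_16. So A = C_16 = 35357670.
Non-crossing handshake pairings of 2n people are counted by C_n; 20 people gives n = 10. So B = C_10 = 16796.
A rooted plane tree on 11 nodes has 10 edges, and such trees are counted by C_10. So D = C_10 = 16796.
A − B − D = 35357670 − 16796 − 16796 = 35324078.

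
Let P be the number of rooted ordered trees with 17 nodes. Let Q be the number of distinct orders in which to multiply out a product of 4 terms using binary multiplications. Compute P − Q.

Rooted ordered (plane) trees on m nodes have m−1 edges and are counted by C_{m−1}; m = 17 gives C_16. So P = C_16 = 35357670.
Bracketing 4 factors into binary products is counted by C_{4−1} = C_3. So Q = C_3 = 5.
P − Q = 35357670 − 5 = 35357665.

35357665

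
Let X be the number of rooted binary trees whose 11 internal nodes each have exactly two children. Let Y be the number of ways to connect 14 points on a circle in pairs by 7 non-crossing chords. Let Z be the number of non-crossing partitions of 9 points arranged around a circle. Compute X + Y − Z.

54353

The number of full binary trees on 11 internal nodes is the Catalan number C_11. So X = C_11 = 58786.
Pairing 14 circle points by 7 non-crossing chords gives C_7 matchings. So Y = C_7 = 429.
Non-crossing partitions of an n-element set are counted by C_n; here n = 9. So Z = C_9 = 4862.
X + Y − Z = 58786 + 429 − 4862 = 54353.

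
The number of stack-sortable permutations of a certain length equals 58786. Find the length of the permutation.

Stack-sortable permutations of [n] are counted by C_n. The Catalan number equal to 58786 is C_11.

11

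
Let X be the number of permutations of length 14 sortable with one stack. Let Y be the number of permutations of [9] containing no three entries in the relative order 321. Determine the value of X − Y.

2669578

Stack-sortable permutations are exactly the 231-avoiding ones, counted by C_n; here n = 14. So X = C_14 = 2674440.
For any fixed pattern of length 3, the pattern-avoiding permutations of [9] number C_9. So Y = C_9 = 4862.
X − Y = 2674440 − 4862 = 2669578.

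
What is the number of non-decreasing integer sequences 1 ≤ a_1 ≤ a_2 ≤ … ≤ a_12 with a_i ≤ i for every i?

208012

Such sub-staircase sequences of length n are counted by C_n; here n = 12.
C_12 = 208012.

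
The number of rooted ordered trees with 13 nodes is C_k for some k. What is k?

Rooted ordered (plane) trees on m nodes have m−1 edges and are counted by C_{m−1}; m = 13 gives C_12.

12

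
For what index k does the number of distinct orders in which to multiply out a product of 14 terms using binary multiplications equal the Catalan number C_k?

Parenthesizations of m factors correspond to full binary trees with m leaves, counted by C_{m−1}; m = 14 gives C_13.

13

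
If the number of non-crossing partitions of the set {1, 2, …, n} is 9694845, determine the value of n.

Non-crossing partitions of [n] are counted by C_n, and C_15 = 9694845.

15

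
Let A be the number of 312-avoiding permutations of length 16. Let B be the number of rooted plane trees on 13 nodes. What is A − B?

35149658

Permutations of [n] avoiding any single length-3 pattern are counted by C_n; here n = 16. So A = C_16 = 35357670.
Rooted ordered (plane) trees on m nodes have m−1 edges and are counted by C_{m−1}; m = 13 gives C_12. So B = C_12 = 208012.
A − B = 35357670 − 208012 = 35149658.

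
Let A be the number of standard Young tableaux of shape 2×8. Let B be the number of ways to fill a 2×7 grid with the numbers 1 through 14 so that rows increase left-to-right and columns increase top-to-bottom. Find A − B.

Standard Young tableaux of shape 2×n are counted by C_n; here n = 8. So A = C_8 = 1430.
Standard Young tableaux of shape 2×n are counted by C_n; here n = 7. So B = C_7 = 429.
A − B = 1430 − 429 = 1001.

1001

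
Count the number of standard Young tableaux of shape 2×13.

By the hook-length formula (or a Dyck-path bijection), SYT of shape 2×13 number C_13.
C_13 = C(26,13)/14 = 10400600/14 = 742900.

742900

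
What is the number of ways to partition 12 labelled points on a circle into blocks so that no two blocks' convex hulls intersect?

The non-crossing partitions of [12] form a lattice of size C_12.
C_12 = 208012.

208012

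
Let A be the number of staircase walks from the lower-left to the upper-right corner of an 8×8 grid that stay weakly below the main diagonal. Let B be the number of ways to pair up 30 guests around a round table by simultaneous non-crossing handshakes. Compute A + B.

9696275

Monotone paths in an n×n grid that stay weakly below the diagonal are counted by C_n; here n = 8. So A = C_8 = 1430.
Non-crossing handshake pairings of 2n people are counted by C_n; 30 people gives n = 15. So B = C_15 = 9694845.
A + B = 1430 + 9694845 = 9696275.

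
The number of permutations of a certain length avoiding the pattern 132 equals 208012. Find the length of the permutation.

12

Permutations of [n] avoiding a fixed length-3 pattern are counted by C_n. Since C_12 = 208012, the index is 12.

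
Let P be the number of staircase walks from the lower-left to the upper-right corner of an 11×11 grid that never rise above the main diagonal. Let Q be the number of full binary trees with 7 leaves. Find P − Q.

58654

Sub-diagonal monotone paths from (0,0) to (11,11) biject with Dyck paths of semilength 11, giving C_11. So P = C_11 = 58786.
A full binary tree with L leaves has L−1 internal nodes and is counted by C_{L−1}; L = 7 gives C_6. So Q = C_6 = 132.
P − Q = 58786 − 132 = 58654.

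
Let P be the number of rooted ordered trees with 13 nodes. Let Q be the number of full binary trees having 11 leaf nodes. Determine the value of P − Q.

Rooted ordered (plane) trees on m nodes have m−1 edges and are counted by C_{m−1}; m = 13 gives C_12. So P = C_12 = 208012.
Full binary trees with 11 leaves have 11−1 = 10 internal nodes, so there are C_10 of them. So Q = C_10 = 16796.
P − Q = 208012 − 16796 = 191216.

191216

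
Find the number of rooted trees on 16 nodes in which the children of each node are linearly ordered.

A rooted plane tree on 16 nodes has 15 edges, and such trees are counted by C_15.
C_15 = C(30,15)/16 = 155117520/16 = 9694845.

9694845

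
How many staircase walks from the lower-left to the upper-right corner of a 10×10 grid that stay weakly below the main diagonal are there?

Sub-diagonal monotone paths from (0,0) to (10,10) biject with Dyck paths of semilength 10, giving C_10.
C_10 = C(20,10)/11 = 184756/11 = 16796.

16796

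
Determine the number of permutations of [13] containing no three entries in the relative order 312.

742900

Permutations of [n] avoiding any single length-3 pattern are counted by C_n; here n = 13.
C_13 = C(26,13)/14 = 10400600/14 = 742900.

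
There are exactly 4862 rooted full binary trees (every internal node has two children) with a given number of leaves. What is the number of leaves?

10

Full binary trees with L leaves are counted by C_{L−1}. Since C_9 = 4862, the index is 9.
So the index is 9, and the number of leaves is 9 + 1 = 10.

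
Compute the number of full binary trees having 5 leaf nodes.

14

Full binary trees with 5 leaves have 5−1 = 4 internal nodes, so there are C_4 of them.
C_4 = C_3 · 2(2·3+1)/(3+2) = 5 · 14/5 = 14.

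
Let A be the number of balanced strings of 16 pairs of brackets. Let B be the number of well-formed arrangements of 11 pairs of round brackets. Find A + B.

A balanced arrangement of 16 bracket pairs is a Dyck word of semilength 16, so the count is C_16. So A = C_16 = 35357670.
A balanced arrangement of 11 bracket pairs is a Dyck word of semilength 11, so the count is C_11. So B = C_11 = 58786.
A + B = 35357670 + 58786 = 35416456.

35416456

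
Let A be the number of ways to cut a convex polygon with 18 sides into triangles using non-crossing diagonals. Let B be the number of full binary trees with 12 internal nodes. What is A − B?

Triangulations of a convex m-gon are counted by C_{m−2}; with m = 18 this is C_16. So A = C_16 = 35357670.
The number of full binary trees on 12 internal nodes is the Catalan number C_12. So B = C_12 = 208012.
A − B = 35357670 − 208012 = 35149658.

35149658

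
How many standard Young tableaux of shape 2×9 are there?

Standard Young tableaux of shape 2×n are counted by C_n; here n = 9.
C_9 = C(18,9)/10 = 48620/10 = 4862.

4862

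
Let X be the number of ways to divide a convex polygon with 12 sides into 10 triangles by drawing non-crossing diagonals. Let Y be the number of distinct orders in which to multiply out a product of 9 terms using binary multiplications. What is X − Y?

The number of triangulations of a 12-gon is the Catalan number C_10 (index = sides − 2). So X = C_10 = 16796.
Bracketing 9 factors into binary products is counted by C_{9−1} = C_8. So Y = C_8 = 1430.
X − Y = 16796 − 1430 = 15366.

15366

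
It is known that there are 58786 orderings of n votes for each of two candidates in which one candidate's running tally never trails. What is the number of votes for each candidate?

11

Such ballot sequences with n votes each are counted by C_n; 58786 = C_11.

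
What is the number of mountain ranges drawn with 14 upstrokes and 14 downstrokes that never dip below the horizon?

Dyck paths of semilength n (length 2n) are counted by C_n; here n = 14.
C_14 = C(28,14)/15 = 40116600/15 = 2674440.

2674440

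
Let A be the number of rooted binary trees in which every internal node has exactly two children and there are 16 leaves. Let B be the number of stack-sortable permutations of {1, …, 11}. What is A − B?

9636059

A full binary tree with L leaves has L−1 internal nodes and is counted by C_{L−1}; L = 16 gives C_15. So A = C_15 = 9694845.
By Knuth's characterisation, the stack-sortable permutations of length 11 are the 231-avoiders, numbering C_11. So B = C_11 = 58786.
A − B = 9694845 − 58786 = 9636059.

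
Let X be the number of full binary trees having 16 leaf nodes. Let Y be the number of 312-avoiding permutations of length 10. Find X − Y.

9678049

A full binary tree with L leaves has L−1 internal nodes and is counted by C_{L−1}; L = 16 gives C_15. So X = C_15 = 9694845.
For any fixed pattern of length 3, the pattern-avoiding permutations of [10] number C_10. So Y = C_10 = 16796.
X − Y = 9694845 − 16796 = 9678049.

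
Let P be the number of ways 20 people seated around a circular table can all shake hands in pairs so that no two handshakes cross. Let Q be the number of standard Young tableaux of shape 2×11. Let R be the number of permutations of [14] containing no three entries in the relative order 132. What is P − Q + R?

2632450

Non-crossing handshake pairings of 2n people are counted by C_n; 20 people gives n = 10. So P = C_10 = 16796.
Standard Young tableaux of shape 2×n are counted by C_n; here n = 11. So Q = C_11 = 58786.
For any fixed pattern of length 3, the pattern-avoiding permutations of [14] number C_14. So R = C_14 = 2674440.
P − Q + R = 16796 − 58786 + 2674440 = 2632450.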